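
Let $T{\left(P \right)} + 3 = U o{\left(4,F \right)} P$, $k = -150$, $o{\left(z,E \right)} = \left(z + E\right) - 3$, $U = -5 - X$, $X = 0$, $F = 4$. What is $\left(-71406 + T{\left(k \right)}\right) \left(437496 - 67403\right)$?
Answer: $-25040122287$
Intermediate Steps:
$U = -5$ ($U = -5 - 0 = -5 + 0 = -5$)
$o{\left(z,E \right)} = -3 + E + z$ ($o{\left(z,E \right)} = \left(E + z\right) - 3 = -3 + E + z$)
$T{\left(P \right)} = -3 - 25 P$ ($T{\left(P \right)} = -3 + - 5 \left(-3 + 4 + 4\right) P = -3 + \left(-5\right) 5 P = -3 - 25 P$)
$\left(-71406 + T{\left(k \right)}\right) \left(437496 - 67403\right) = \left(-71406 - -3747\right) \left(437496 - 67403\right) = \left(-71406 + \left(-3 + 3750\right)\right) 370093 = \left(-71406 + 3747\right) 370093 = \left(-67659\right) 370093 = -25040122287$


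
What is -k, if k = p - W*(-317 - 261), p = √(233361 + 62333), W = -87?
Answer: 50286 - √295694 ≈ 49742.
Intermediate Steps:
p = √295694 ≈ 543.78
k = -50286 + √295694 (k = √295694 - (-87)*(-317 - 261) = √295694 - (-87)*(-578) = √295694 - 1*50286 = √295694 - 50286 = -50286 + √295694 ≈ -49742.)
-k = -(-50286 + √295694) = 50286 - √295694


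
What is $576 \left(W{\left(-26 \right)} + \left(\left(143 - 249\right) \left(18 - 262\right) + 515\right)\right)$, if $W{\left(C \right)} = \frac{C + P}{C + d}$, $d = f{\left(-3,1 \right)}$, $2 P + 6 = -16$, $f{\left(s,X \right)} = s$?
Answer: $\frac{440656128}{29} \approx 1.5195 \cdot 10^{7}$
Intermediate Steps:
$P = -11$ ($P = -3 + \frac{1}{2} \left(-16\right) = -3 - 8 = -11$)
$d = -3$
$W{\left(C \right)} = \frac{-11 + C}{-3 + C}$ ($W{\left(C \right)} = \frac{C - 11}{C - 3} = \frac{-11 + C}{-3 + C}$)
$576 \left(W{\left(-26 \right)} + \left(\left(143 - 249\right) \left(18 - 262\right) + 515\right)\right) = 576 \left(\frac{-11 - 26}{-3 - 26} + \left(\left(143 - 249\right) \left(18 - 262\right) + 515\right)\right) = 576 \left(\frac{1}{-29} \left(-37\right) + \left(\left(-106\right) \left(-244\right) + 515\right)\right) = 576 \left(\left(- \frac{1}{29}\right) \left(-37\right) + \left(25864 + 515\right)\right) = 576 \left(\frac{37}{29} + 26379\right) = 576 \cdot \frac{765028}{29} = \frac{440656128}{29}$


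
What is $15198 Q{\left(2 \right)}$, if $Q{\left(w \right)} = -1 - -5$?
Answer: $60792$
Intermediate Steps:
$Q{\left(w \right)} = 4$ ($Q{\left(w \right)} = -1 + 5 = 4$)
$15198 Q{\left(2 \right)} = 15198 \cdot 4 = 60792$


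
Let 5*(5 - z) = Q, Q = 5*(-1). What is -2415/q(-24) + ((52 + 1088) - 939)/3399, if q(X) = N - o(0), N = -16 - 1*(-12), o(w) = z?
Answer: 547373/2266 ≈ 241.56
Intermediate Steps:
Q = -5
z = 6 (z = 5 - ⅕*(-5) = 5 + 1 = 6)
o(w) = 6
N = -4 (N = -16 + 12 = -4)
q(X) = -10 (q(X) = -4 - 1*6 = -4 - 6 = -10)
-2415/q(-24) + ((52 + 1088) - 939)/3399 = -2415/(-10) + ((52 + 1088) - 939)/3399 = -2415*(-⅒) + (1140 - 939)*(1/3399) = 483/2 + 201*(1/3399) = 483/2 + 67/1133 = 547373/2266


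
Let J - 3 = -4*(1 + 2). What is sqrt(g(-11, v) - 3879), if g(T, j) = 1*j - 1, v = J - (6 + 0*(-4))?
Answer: I*sqrt(3895) ≈ 62.41*I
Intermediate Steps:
J = -9 (J = 3 - 4*(1 + 2) = 3 - 4*3 = 3 - 12 = -9)
v = -15 (v = -9 - (6 + 0*(-4)) = -9 - (6 + 0) = -9 - 1*6 = -9 - 6 = -15)
g(T, j) = -1 + j (g(T, j) = j - 1 = -1 + j)
sqrt(g(-11, v) - 3879) = sqrt((-1 - 15) - 3879) = sqrt(-16 - 3879) = sqrt(-3895) = I*sqrt(3895)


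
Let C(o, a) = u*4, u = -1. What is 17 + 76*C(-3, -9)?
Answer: -287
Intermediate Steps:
C(o, a) = -4 (C(o, a) = -1*4 = -4)
17 + 76*C(-3, -9) = 17 + 76*(-4) = 17 - 304 = -287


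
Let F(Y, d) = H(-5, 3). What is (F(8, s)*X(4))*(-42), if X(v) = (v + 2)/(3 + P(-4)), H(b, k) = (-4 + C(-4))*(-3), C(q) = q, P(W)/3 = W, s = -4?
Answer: 672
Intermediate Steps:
P(W) = 3*W
H(b, k) = 24 (H(b, k) = (-4 - 4)*(-3) = -8*(-3) = 24)
X(v) = -2/9 - v/9 (X(v) = (v + 2)/(3 + 3*(-4)) = (2 + v)/(3 - 12) = (2 + v)/(-9) = (2 + v)*(-⅑) = -2/9 - v/9)
F(Y, d) = 24
(F(8, s)*X(4))*(-42) = (24*(-2/9 - ⅑*4))*(-42) = (24*(-2/9 - 4/9))*(-42) = (24*(-⅔))*(-42) = -16*(-42) = 672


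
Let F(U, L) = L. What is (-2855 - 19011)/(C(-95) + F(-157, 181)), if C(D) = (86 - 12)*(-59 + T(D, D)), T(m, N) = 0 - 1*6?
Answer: 21866/4629 ≈ 4.7237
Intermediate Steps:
T(m, N) = -6 (T(m, N) = 0 - 6 = -6)
C(D) = -4810 (C(D) = (86 - 12)*(-59 - 6) = 74*(-65) = -4810)
(-2855 - 19011)/(C(-95) + F(-157, 181)) = (-2855 - 19011)/(-4810 + 181) = -21866/(-4629) = -21866*(-1/4629) = 21866/4629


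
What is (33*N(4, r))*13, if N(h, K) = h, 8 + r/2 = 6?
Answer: 1716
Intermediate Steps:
r = -4 (r = -16 + 2*6 = -16 + 12 = -4)
(33*N(4, r))*13 = (33*4)*13 = 132*13 = 1716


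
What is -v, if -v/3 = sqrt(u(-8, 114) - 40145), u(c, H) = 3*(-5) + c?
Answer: 6*I*sqrt(10042) ≈ 601.26*I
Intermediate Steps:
u(c, H) = -15 + c
v = -6*I*sqrt(10042) (v = -3*sqrt((-15 - 8) - 40145) = -3*sqrt(-23 - 40145) = -6*I*sqrt(10042) ≈ -601.26*I)
-v = -(-6)*I*sqrt(10042) = 6*I*sqrt(10042)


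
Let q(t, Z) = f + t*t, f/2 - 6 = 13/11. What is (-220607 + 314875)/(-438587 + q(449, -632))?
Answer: -259237/651672 ≈ -0.39780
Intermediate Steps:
f = 158/11 (f = 12 + 2*(13/11) = 12 + 26/11 = 158/11 ≈ 14.364)
q(t, Z) = 158/11 + t**2 (q(t, Z) = 158/11 + t*t = 158/11 + t**2)
(-220607 + 314875)/(-438587 + q(449, -632)) = (-220607 + 314875)/(-438587 + (158/11 + 449**2)) = 94268/(-438587 + (158/11 + 201601)) = 94268/(-438587 + 2217769/11) = 94268/(-2606688/11) = 94268*(-11/2606688) = -259237/651672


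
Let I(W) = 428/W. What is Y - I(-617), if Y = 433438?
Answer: 267431674/617 ≈ 4.3344e+5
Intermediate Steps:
Y - I(-617) = 433438 - 428/(-617) = 433438 - 428*(-1)/617 = 433438 - 1*(-428/617) = 433438 + 428/617 = 267431674/617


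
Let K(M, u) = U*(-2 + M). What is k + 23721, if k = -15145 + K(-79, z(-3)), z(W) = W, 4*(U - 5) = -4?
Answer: 8252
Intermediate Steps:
U = 4 (U = 5 + (¼)*(-4) = 5 - 1 = 4)
K(M, u) = -8 + 4*M (K(M, u) = 4*(-2 + M) = -8 + 4*M)
k = -15469 (k = -15145 + (-8 + 4*(-79)) = -15145 + (-8 - 316) = -15145 - 324 = -15469)
k + 23721 = -15469 + 23721 = 8252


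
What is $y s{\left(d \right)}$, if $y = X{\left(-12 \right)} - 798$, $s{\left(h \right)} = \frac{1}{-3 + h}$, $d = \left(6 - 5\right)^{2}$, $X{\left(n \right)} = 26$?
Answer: $386$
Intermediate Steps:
$d = 1$ ($d = 1^{2} = 1$)
$y = -772$ ($y = 26 - 798 = -772$)
$y s{\left(d \right)} = - \frac{772}{-3 + 1} = - \frac{772}{-2} = \left(-772\right) \left(- \frac{1}{2}\right) = 386$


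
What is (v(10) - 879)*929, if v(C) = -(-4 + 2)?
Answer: -814733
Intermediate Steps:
v(C) = 2 (v(C) = -1*(-2) = 2)
(v(10) - 879)*929 = (2 - 879)*929 = -877*929 = -814733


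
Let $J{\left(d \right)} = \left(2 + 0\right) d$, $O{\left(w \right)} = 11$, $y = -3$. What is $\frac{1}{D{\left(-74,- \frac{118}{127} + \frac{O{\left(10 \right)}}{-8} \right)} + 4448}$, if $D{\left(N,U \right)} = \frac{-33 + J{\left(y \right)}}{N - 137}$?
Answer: $\frac{211}{938567} \approx 0.00022481$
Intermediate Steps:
$J{\left(d \right)} = 2 d$
$D{\left(N,U \right)} = - \frac{39}{-137 + N}$ ($D{\left(N,U \right)} = \frac{-33 + 2 \left(-3\right)}{N - 137} = \frac{-33 - 6}{-137 + N} = - \frac{39}{-137 + N}$)
$\frac{1}{D{\left(-74,- \frac{118}{127} + \frac{O{\left(10 \right)}}{-8} \right)} + 4448} = \frac{1}{- \frac{39}{-137 - 74} + 4448} = \frac{1}{- \frac{39}{-211} + 4448} = \frac{1}{\left(-39\right) \left(- \frac{1}{211}\right) + 4448} = \frac{1}{\frac{39}{211} + 4448} = \frac{1}{\frac{938567}{211}} = \frac{211}{938567}$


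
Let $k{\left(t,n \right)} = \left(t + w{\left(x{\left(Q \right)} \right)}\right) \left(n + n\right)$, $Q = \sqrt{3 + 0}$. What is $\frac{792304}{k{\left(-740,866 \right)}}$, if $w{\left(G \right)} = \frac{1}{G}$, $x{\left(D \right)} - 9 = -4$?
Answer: $- \frac{990380}{1601667} \approx -0.61834$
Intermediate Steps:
$Q = \sqrt{3} \approx 1.732$
$x{\left(D \right)} = 5$ ($x{\left(D \right)} = 9 - 4 = 5$)
$k{\left(t,n \right)} = 2 n \left(\frac{1}{5} + t\right)$ ($k{\left(t,n \right)} = \left(t + \frac{1}{5}\right) \left(n + n\right) = \left(t + \frac{1}{5}\right) 2 n = \left(\frac{1}{5} + t\right) 2 n = 2 n \left(\frac{1}{5} + t\right)$)
$\frac{792304}{k{\left(-740,866 \right)}} = \frac{792304}{\frac{2}{5} \cdot 866 \left(1 + 5 \left(-740\right)\right)} = \frac{792304}{\frac{2}{5} \cdot 866 \left(1 - 3700\right)} = \frac{792304}{\frac{2}{5} \cdot 866 \left(-3699\right)} = \frac{792304}{- \frac{6406668}{5}} = 792304 \left(- \frac{5}{6406668}\right) = - \frac{990380}{1601667}$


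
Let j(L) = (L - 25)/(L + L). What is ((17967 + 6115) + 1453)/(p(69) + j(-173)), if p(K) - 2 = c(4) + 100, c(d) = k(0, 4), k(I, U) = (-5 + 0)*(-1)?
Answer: 883511/3722 ≈ 237.38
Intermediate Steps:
k(I, U) = 5 (k(I, U) = -5*(-1) = 5)
c(d) = 5
j(L) = (-25 + L)/(2*L) (j(L) = (-25 + L)/((2*L)) = (-25 + L)*(1/(2*L)) = (-25 + L)/(2*L))
p(K) = 107 (p(K) = 2 + (5 + 100) = 2 + 105 = 107)
((17967 + 6115) + 1453)/(p(69) + j(-173)) = ((17967 + 6115) + 1453)/(107 + (½)*(-25 - 173)/(-173)) = (24082 + 1453)/(107 + (½)*(-1/173)*(-198)) = 25535/(107 + 99/173) = 25535/(18610/173) = 25535*(173/18610) = 883511/3722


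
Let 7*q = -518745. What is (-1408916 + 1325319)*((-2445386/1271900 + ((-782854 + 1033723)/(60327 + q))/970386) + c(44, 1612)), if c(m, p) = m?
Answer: -34896722077034630064269/9920772517429200 ≈ -3.5175e+6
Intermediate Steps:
q = -518745/7 (q = (1/7)*(-518745) = -518745/7 ≈ -74106.)
(-1408916 + 1325319)*((-2445386/1271900 + ((-782854 + 1033723)/(60327 + q))/970386) + c(44, 1612)) = (-1408916 + 1325319)*((-2445386/1271900 + ((-782854 + 1033723)/(60327 - 518745/7))/970386) + 44) = -83597*((-2445386*1/1271900 + (250869/(-96456/7))*(1/970386)) + 44) = -83597*((-1222693/635950 + (250869*(-7/96456))*(1/970386)) + 44) = -83597*((-1222693/635950 - 585361/32152*1/970386) + 44) = -83597*((-1222693/635950 - 585361/31199850672) + 44) = -83597*(-19074105639013823/9920772517429200 + 44) = -83597*417439885127870977/9920772517429200 = -34896722077034630064269/9920772517429200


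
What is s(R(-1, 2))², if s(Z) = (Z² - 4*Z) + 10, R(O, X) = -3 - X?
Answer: 3025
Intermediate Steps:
s(Z) = 10 + Z² - 4*Z
s(R(-1, 2))² = (10 + (-3 - 1*2)² - 4*(-3 - 1*2))² = (10 + (-3 - 2)² - 4*(-3 - 2))² = (10 + (-5)² - 4*(-5))² = (10 + 25 + 20)² = 55² = 3025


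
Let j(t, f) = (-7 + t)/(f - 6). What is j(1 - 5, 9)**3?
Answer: -1331/27 ≈ -49.296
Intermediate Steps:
j(t, f) = (-7 + t)/(-6 + f)
j(1 - 5, 9)**3 = ((-7 + (1 - 5))/(-6 + 9))**3 = ((-7 - 4)/3)**3 = ((1/3)*(-11))**3 = (-11/3)**3 = -1331/27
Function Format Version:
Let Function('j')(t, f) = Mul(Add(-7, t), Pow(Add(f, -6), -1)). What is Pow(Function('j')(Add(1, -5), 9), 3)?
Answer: Rational(-1331, 27) ≈ -49.296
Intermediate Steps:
Function('j')(t, f) = Mul(Pow(Add(-6, f), -1), Add(-7, t)) (Function('j')(t, f) = Mul(Add(-7, t), Pow(Add(-6, f), -1)) = Mul(Pow(Add(-6, f), -1), Add(-7, t)))
Pow(Function('j')(Add(1, -5), 9), 3) = Pow(Mul(Pow(Add(-6, 9), -1), Add(-7, Add(1, -5))), 3) = Pow(Mul(Pow(3, -1), Add(-7, -4)), 3) = Pow(Mul(Rational(1, 3), -11), 3) = Pow(Rational(-11, 3), 3) = Rational(-1331, 27)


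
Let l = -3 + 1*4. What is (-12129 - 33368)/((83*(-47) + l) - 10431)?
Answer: 45497/14331 ≈ 3.1747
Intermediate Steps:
l = 1 (l = -3 + 4 = 1)
(-12129 - 33368)/((83*(-47) + l) - 10431) = (-12129 - 33368)/((83*(-47) + 1) - 10431) = -45497/((-3901 + 1) - 10431) = -45497/(-3900 - 10431) = -45497/(-14331) = -45497*(-1/14331) = 45497/14331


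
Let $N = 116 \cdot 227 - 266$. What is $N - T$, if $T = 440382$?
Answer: $-414316$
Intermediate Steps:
$N = 26066$ ($N = 26332 - 266 = 26066$)
$N - T = 26066 - 440382 = -414316$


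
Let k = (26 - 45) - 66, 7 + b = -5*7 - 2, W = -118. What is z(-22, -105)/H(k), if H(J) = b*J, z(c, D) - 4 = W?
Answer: -57/1870 ≈ -0.030481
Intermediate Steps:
z(c, D) = -114 (z(c, D) = 4 - 118 = -114)
b = -44 (b = -7 + (-5*7 - 2) = -7 + (-35 - 2) = -7 - 37 = -44)
k = -85 (k = -19 - 66 = -85)
H(J) = -44*J
z(-22, -105)/H(k) = -114/((-44*(-85))) = -114/3740 = -114*1/3740 = -57/1870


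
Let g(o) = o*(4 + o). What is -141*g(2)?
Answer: -1692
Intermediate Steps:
-141*g(2) = -282*(4 + 2) = -282*6 = -141*12 = -1692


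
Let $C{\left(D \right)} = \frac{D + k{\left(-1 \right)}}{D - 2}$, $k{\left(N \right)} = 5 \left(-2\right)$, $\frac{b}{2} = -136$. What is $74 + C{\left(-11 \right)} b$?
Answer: $- \frac{4750}{13} \approx -365.38$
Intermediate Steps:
$b = -272$ ($b = 2 \left(-136\right) = -272$)
$k{\left(N \right)} = -10$
$C{\left(D \right)} = \frac{-10 + D}{-2 + D}$ ($C{\left(D \right)} = \frac{D - 10}{D - 2} = \frac{-10 + D}{-2 + D}$)
$74 + C{\left(-11 \right)} b = 74 + \frac{-10 - 11}{-2 - 11} \left(-272\right) = 74 + \frac{1}{-13} \left(-21\right) \left(-272\right) = 74 + \left(- \frac{1}{13}\right) \left(-21\right) \left(-272\right) = 74 + \frac{21}{13} \left(-272\right) = 74 - \frac{5712}{13} = - \frac{4750}{13}$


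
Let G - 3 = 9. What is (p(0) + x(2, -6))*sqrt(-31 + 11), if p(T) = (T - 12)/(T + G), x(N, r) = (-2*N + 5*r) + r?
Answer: -82*I*sqrt(5) ≈ -183.36*I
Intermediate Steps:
x(N, r) = -2*N + 6*r
G = 12 (G = 3 + 9 = 12)
p(T) = (-12 + T)/(12 + T) (p(T) = (T - 12)/(T + 12) = (-12 + T)/(12 + T))
(p(0) + x(2, -6))*sqrt(-31 + 11) = ((-12 + 0)/(12 + 0) + (-2*2 + 6*(-6)))*sqrt(-31 + 11) = (-12/12 + (-4 - 36))*sqrt(-20) = ((1/12)*(-12) - 40)*(2*I*sqrt(5)) = (-1 - 40)*(2*I*sqrt(5)) = -82*I*sqrt(5)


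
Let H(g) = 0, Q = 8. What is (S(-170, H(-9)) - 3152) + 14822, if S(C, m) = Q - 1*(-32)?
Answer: 11710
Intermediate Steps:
S(C, m) = 40 (S(C, m) = 8 - 1*(-32) = 8 + 32 = 40)
(S(-170, H(-9)) - 3152) + 14822 = (40 - 3152) + 14822 = -3112 + 14822 = 11710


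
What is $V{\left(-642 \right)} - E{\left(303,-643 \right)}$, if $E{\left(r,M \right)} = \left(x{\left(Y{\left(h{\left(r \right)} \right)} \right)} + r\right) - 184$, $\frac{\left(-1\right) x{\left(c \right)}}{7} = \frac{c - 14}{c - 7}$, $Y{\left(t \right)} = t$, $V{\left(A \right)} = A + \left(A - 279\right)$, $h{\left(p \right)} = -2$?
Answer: $- \frac{15026}{9} \approx -1669.6$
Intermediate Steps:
$V{\left(A \right)} = -279 + 2 A$ ($V{\left(A \right)} = A + \left(-279 + A\right) = -279 + 2 A$)
$x{\left(c \right)} = - \frac{7 \left(-14 + c\right)}{-7 + c}$ ($x{\left(c \right)} = - 7 \frac{c - 14}{c - 7} = - 7 \frac{-14 + c}{-7 + c} = - \frac{7 \left(-14 + c\right)}{-7 + c}$)
$E{\left(r,M \right)} = - \frac{1768}{9} + r$ ($E{\left(r,M \right)} = \left(\frac{7 \left(14 - -2\right)}{-7 - 2} + r\right) - 184 = \left(\frac{7 \left(14 + 2\right)}{-9} + r\right) - 184 = \left(7 \left(- \frac{1}{9}\right) 16 + r\right) - 184 = \left(- \frac{112}{9} + r\right) - 184 = - \frac{1768}{9} + r$)
$V{\left(-642 \right)} - E{\left(303,-643 \right)} = \left(-279 + 2 \left(-642\right)\right) - \left(- \frac{1768}{9} + 303\right) = \left(-279 - 1284\right) - \frac{959}{9} = -1563 - \frac{959}{9} = - \frac{15026}{9}$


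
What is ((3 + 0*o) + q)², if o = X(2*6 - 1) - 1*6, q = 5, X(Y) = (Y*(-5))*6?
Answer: 64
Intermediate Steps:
X(Y) = -30*Y (X(Y) = -5*Y*6 = -30*Y)
o = -336 (o = -30*(2*6 - 1) - 1*6 = -30*(12 - 1) - 6 = -30*11 - 6 = -330 - 6 = -336)
((3 + 0*o) + q)² = ((3 + 0*(-336)) + 5)² = ((3 + 0) + 5)² = (3 + 5)² = 8² = 64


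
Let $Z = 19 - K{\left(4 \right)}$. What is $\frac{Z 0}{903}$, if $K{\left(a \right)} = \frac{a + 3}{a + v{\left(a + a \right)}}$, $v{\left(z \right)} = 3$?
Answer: $0$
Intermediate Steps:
$K{\left(a \right)} = 1$ ($K{\left(a \right)} = \frac{a + 3}{a + 3} = \frac{3 + a}{3 + a} = 1$)
$Z = 18$ ($Z = 19 - 1 = 18$)
$\frac{Z 0}{903} = \frac{18 \cdot 0}{903} = 0 \cdot \frac{1}{903} = 0$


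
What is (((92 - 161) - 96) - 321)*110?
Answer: -53460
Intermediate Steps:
(((92 - 161) - 96) - 321)*110 = ((-69 - 96) - 321)*110 = (-165 - 321)*110 = -486*110 = -53460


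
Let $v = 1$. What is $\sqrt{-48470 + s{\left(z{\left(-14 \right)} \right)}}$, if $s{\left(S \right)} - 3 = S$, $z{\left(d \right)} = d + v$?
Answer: $4 i \sqrt{3030} \approx 220.18 i$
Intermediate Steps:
$z{\left(d \right)} = 1 + d$ ($z{\left(d \right)} = d + 1 = 1 + d$)
$s{\left(S \right)} = 3 + S$
$\sqrt{-48470 + s{\left(z{\left(-14 \right)} \right)}} = \sqrt{-48470 + \left(3 + \left(1 - 14\right)\right)} = \sqrt{-48470 + \left(3 - 13\right)} = \sqrt{-48470 - 10} = \sqrt{-48480} = 4 i \sqrt{3030}$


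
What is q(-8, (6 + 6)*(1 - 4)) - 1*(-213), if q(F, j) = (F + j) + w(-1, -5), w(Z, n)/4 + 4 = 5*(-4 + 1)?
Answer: 93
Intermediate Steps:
w(Z, n) = -76 (w(Z, n) = -16 + 4*(5*(-4 + 1)) = -16 + 4*(5*(-3)) = -16 + 4*(-15) = -16 - 60 = -76)
q(F, j) = -76 + F + j (q(F, j) = (F + j) - 76 = -76 + F + j)
q(-8, (6 + 6)*(1 - 4)) - 1*(-213) = (-76 - 8 + (6 + 6)*(1 - 4)) - 1*(-213) = (-76 - 8 + 12*(-3)) + 213 = (-76 - 8 - 36) + 213 = -120 + 213 = 93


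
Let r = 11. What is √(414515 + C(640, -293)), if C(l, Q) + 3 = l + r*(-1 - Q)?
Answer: 2*√104591 ≈ 646.81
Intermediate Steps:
C(l, Q) = -14 + l - 11*Q (C(l, Q) = -3 + (l + 11*(-1 - Q)) = -3 + (l + (-11 - 11*Q)) = -3 + (-11 + l - 11*Q) = -14 + l - 11*Q)
√(414515 + C(640, -293)) = √(414515 + (-14 + 640 - 11*(-293))) = √(414515 + (-14 + 640 + 3223)) = √(414515 + 3849) = √418364 = 2*√104591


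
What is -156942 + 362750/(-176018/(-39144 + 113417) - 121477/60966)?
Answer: -278984931528834/1161974977 ≈ -2.4010e+5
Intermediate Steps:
-156942 + 362750/(-176018/(-39144 + 113417) - 121477/60966) = -156942 + 362750/(-176018/74273 - 121477*1/60966) = -156942 + 362750/(-176018*1/74273 - 121477/60966) = -156942 + 362750/(-10354/4369 - 121477/60966) = -156942 + 362750/(-1161974977/266360454) = -156942 + 362750*(-266360454/1161974977) = -156942 - 96622254688500/1161974977 = -278984931528834/1161974977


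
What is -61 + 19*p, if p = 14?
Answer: 205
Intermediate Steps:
-61 + 19*p = -61 + 19*14 = -61 + 266 = 205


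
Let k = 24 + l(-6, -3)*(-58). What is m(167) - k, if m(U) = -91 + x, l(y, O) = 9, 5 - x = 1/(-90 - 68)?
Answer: 65097/158 ≈ 412.01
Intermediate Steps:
x = 791/158 (x = 5 - 1/(-90 - 68) = 5 - 1/(-158) = 5 - 1*(-1/158) = 5 + 1/158 = 791/158 ≈ 5.0063)
m(U) = -13587/158 (m(U) = -91 + 791/158 = -13587/158)
k = -498 (k = 24 + 9*(-58) = 24 - 522 = -498)
m(167) - k = -13587/158 - 1*(-498) = -13587/158 + 498 = 65097/158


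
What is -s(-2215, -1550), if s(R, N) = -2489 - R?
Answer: 274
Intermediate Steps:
-s(-2215, -1550) = -(-2489 - 1*(-2215)) = -(-2489 + 2215) = -1*(-274) = 274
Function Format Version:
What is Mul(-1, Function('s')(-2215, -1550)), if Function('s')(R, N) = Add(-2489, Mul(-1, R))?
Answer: 274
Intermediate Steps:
Mul(-1, Function('s')(-2215, -1550)) = Mul(-1, Add(-2489, Mul(-1, -2215))) = Mul(-1, Add(-2489, 2215)) = Mul(-1, -274) = 274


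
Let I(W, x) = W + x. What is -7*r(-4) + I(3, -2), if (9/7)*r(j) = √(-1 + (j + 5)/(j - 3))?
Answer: 1 - 14*I*√14/9 ≈ 1.0 - 5.8204*I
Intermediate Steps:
r(j) = 7*√(-1 + (5 + j)/(-3 + j))/9 (r(j) = 7*√(-1 + (j + 5)/(j - 3))/9 = 7*√(-1 + (5 + j)/(-3 + j))/9)
-7*r(-4) + I(3, -2) = -98*√2*√(1/(-3 - 4))/9 + (3 - 2) = -98*√2*√(1/(-7))/9 + 1 = -98*√2*√(-⅐)/9 + 1 = -98*√2*I*√7/7/9 + 1 = -14*I*√14/9 + 1 = 1 - 14*I*√14/9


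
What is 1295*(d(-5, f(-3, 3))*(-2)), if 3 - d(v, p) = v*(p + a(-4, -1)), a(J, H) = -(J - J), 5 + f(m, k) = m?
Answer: 95830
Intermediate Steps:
f(m, k) = -5 + m
a(J, H) = 0 (a(J, H) = -1*0 = 0)
d(v, p) = 3 - p*v (d(v, p) = 3 - v*(p + 0) = 3 - v*p = 3 - p*v)
1295*(d(-5, f(-3, 3))*(-2)) = 1295*((3 - 1*(-5 - 3)*(-5))*(-2)) = 1295*((3 - 1*(-8)*(-5))*(-2)) = 1295*((3 - 40)*(-2)) = 1295*(-37*(-2)) = 1295*74 = 95830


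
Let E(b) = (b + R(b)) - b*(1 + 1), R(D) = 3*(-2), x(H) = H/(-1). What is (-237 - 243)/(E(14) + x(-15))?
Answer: 96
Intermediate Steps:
x(H) = -H (x(H) = H*(-1) = -H)
R(D) = -6
E(b) = -6 - b (E(b) = (b - 6) - b*(1 + 1) = (-6 + b) - b*2 = (-6 + b) - 2*b = -6 - b)
(-237 - 243)/(E(14) + x(-15)) = (-237 - 243)/((-6 - 1*14) - 1*(-15)) = -480/((-6 - 14) + 15) = -480/(-20 + 15) = -480/(-5) = -480*(-⅕) = 96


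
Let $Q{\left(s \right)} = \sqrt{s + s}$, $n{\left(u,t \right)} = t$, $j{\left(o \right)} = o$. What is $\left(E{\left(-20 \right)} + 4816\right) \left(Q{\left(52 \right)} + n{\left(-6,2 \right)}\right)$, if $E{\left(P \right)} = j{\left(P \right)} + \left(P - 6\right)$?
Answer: $9540 + 9540 \sqrt{26} \approx 58185.0$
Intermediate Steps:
$E{\left(P \right)} = -6 + 2 P$ ($E{\left(P \right)} = P + \left(P - 6\right) = P + \left(-6 + P\right) = -6 + 2 P$)
$Q{\left(s \right)} = \sqrt{2} \sqrt{s}$ ($Q{\left(s \right)} = \sqrt{2 s} = \sqrt{2} \sqrt{s}$)
$\left(E{\left(-20 \right)} + 4816\right) \left(Q{\left(52 \right)} + n{\left(-6,2 \right)}\right) = \left(\left(-6 + 2 \left(-20\right)\right) + 4816\right) \left(\sqrt{2} \sqrt{52} + 2\right) = \left(\left(-6 - 40\right) + 4816\right) \left(\sqrt{2} \cdot 2 \sqrt{13} + 2\right) = \left(-46 + 4816\right) \left(2 \sqrt{26} + 2\right) = 4770 \left(2 + 2 \sqrt{26}\right) = 9540 + 9540 \sqrt{26}$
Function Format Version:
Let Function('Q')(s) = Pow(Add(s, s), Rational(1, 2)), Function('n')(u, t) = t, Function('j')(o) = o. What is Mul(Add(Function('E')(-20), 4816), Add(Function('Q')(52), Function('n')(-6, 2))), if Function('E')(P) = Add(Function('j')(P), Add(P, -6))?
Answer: Add(9540, Mul(9540, Pow(26, Rational(1, 2)))) ≈ 58185.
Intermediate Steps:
Function('E')(P) = Add(-6, Mul(2, P)) (Function('E')(P) = Add(P, Add(P, -6)) = Add(P, Add(-6, P)) = Add(-6, Mul(2, P)))
Function('Q')(s) = Mul(Pow(2, Rational(1, 2)), Pow(s, Rational(1, 2))) (Function('Q')(s) = Pow(Mul(2, s), Rational(1, 2)) = Mul(Pow(2, Rational(1, 2)), Pow(s, Rational(1, 2))))
Mul(Add(Function('E')(-20), 4816), Add(Function('Q')(52), Function('n')(-6, 2))) = Mul(Add(Add(-6, Mul(2, -20)), 4816), Add(Mul(Pow(2, Rational(1, 2)), Pow(52, Rational(1, 2))), 2)) = Mul(Add(Add(-6, -40), 4816), Add(Mul(Pow(2, Rational(1, 2)), Mul(2, Pow(13, Rational(1, 2)))), 2)) = Mul(Add(-46, 4816), Add(Mul(2, Pow(26, Rational(1, 2))), 2)) = Mul(4770, Add(2, Mul(2, Pow(26, Rational(1, 2))))) = Add(9540, Mul(9540, Pow(26, Rational(1, 2))))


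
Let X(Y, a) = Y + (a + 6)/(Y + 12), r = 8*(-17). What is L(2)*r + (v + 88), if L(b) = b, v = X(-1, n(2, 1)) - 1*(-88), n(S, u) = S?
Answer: -1059/11 ≈ -96.273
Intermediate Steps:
r = -136
X(Y, a) = Y + (6 + a)/(12 + Y)
v = 965/11 (v = (6 + 2 + (-1)**2 + 12*(-1))/(12 - 1) - 1*(-88) = (6 + 2 + 1 - 12)/11 + 88 = (1/11)*(-3) + 88 = -3/11 + 88 = 965/11 ≈ 87.727)
L(2)*r + (v + 88) = 2*(-136) + (965/11 + 88) = -272 + 1933/11 = -1059/11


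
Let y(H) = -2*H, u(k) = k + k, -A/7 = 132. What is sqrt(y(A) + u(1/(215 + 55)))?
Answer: sqrt(3742215)/45 ≈ 42.988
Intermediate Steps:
A = -924 (A = -7*132 = -924)
u(k) = 2*k
sqrt(y(A) + u(1/(215 + 55))) = sqrt(-2*(-924) + 2/(215 + 55)) = sqrt(1848 + 2/270) = sqrt(1848 + 2*(1/270)) = sqrt(1848 + 1/135) = sqrt(249481/135) = sqrt(3742215)/45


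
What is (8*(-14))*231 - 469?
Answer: -26341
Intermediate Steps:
(8*(-14))*231 - 469 = -112*231 - 469 = -25872 - 469 = -26341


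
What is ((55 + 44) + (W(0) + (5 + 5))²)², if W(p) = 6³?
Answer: 2618880625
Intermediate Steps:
W(p) = 216
((55 + 44) + (W(0) + (5 + 5))²)² = ((55 + 44) + (216 + (5 + 5))²)² = (99 + (216 + 10)²)² = (99 + 226²)² = (99 + 51076)² = 51175² = 2618880625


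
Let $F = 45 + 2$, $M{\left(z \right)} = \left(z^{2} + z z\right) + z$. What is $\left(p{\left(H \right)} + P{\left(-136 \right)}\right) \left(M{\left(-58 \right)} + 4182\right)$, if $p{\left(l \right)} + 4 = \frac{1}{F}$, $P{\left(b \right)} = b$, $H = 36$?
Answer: $- \frac{71395308}{47} \approx -1.519 \cdot 10^{6}$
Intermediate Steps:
$M{\left(z \right)} = z + 2 z^{2}$ ($M{\left(z \right)} = \left(z^{2} + z^{2}\right) + z = 2 z^{2} + z = z + 2 z^{2}$)
$F = 47$
$p{\left(l \right)} = - \frac{187}{47}$ ($p{\left(l \right)} = -4 + \frac{1}{47} = - \frac{187}{47}$)
$\left(p{\left(H \right)} + P{\left(-136 \right)}\right) \left(M{\left(-58 \right)} + 4182\right) = \left(- \frac{187}{47} - 136\right) \left(- 58 \left(1 + 2 \left(-58\right)\right) + 4182\right) = - \frac{6579 \left(- 58 \left(1 - 116\right) + 4182\right)}{47} = - \frac{6579 \left(\left(-58\right) \left(-115\right) + 4182\right)}{47} = - \frac{6579 \left(6670 + 4182\right)}{47} = \left(- \frac{6579}{47}\right) 10852 = - \frac{71395308}{47}$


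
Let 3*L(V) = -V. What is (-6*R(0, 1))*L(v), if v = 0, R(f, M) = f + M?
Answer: 0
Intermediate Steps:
R(f, M) = M + f
L(V) = -V/3 (L(V) = (-V)/3 = -V/3)
(-6*R(0, 1))*L(v) = (-6*(1 + 0))*(-1/3*0) = -6*1*0 = -6*0 = 0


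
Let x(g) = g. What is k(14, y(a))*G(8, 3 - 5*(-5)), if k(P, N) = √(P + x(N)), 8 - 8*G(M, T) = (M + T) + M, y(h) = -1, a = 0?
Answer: -9*√13/2 ≈ -16.225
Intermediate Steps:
G(M, T) = 1 - M/4 - T/8 (G(M, T) = 1 - ((M + T) + M)/8 = 1 - (T + 2*M)/8 = 1 + (-M/4 - T/8) = 1 - M/4 - T/8)
k(P, N) = √(N + P) (k(P, N) = √(P + N) = √(N + P))
k(14, y(a))*G(8, 3 - 5*(-5)) = √(-1 + 14)*(1 - ¼*8 - (3 - 5*(-5))/8) = √13*(1 - 2 - (3 + 25)/8) = √13*(1 - 2 - ⅛*28) = √13*(1 - 2 - 7/2) = √13*(-9/2) = -9*√13/2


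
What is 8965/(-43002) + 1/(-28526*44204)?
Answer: -5652268031681/27111971999304 ≈ -0.20848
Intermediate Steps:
8965/(-43002) + 1/(-28526*44204) = 8965*(-1/43002) - 1/28526*1/44204 = -8965/43002 - 1/1260963304 = -5652268031681/27111971999304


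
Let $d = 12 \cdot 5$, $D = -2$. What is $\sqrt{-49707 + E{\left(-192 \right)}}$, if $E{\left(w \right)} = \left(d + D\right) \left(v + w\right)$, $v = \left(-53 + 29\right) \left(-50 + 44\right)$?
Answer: $i \sqrt{52491} \approx 229.11 i$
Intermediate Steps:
$v = 144$ ($v = \left(-24\right) \left(-6\right) = 144$)
$d = 60$
$E{\left(w \right)} = 8352 + 58 w$ ($E{\left(w \right)} = \left(60 - 2\right) \left(144 + w\right) = 58 \left(144 + w\right) = 8352 + 58 w$)
$\sqrt{-49707 + E{\left(-192 \right)}} = \sqrt{-49707 + \left(8352 + 58 \left(-192\right)\right)} = \sqrt{-49707 + \left(8352 - 11136\right)} = \sqrt{-49707 - 2784} = \sqrt{-52491} = i \sqrt{52491}$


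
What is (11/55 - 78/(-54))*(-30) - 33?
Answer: -247/3 ≈ -82.333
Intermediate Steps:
(11/55 - 78/(-54))*(-30) - 33 = (11*(1/55) - 78*(-1/54))*(-30) - 33 = (1/5 + 13/9)*(-30) - 33 = (74/45)*(-30) - 33 = -148/3 - 33 = -247/3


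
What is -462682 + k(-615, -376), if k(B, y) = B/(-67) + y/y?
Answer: -30999012/67 ≈ -4.6267e+5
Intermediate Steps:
k(B, y) = 1 - B/67 (k(B, y) = B*(-1/67) + 1 = -B/67 + 1 = 1 - B/67)
-462682 + k(-615, -376) = -462682 + (1 - 1/67*(-615)) = -462682 + (1 + 615/67) = -462682 + 682/67 = -30999012/67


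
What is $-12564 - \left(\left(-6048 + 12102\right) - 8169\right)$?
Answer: $-10449$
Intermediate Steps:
$-12564 - \left(\left(-6048 + 12102\right) - 8169\right) = -12564 - \left(6054 - 8169\right) = -12564 - -2115 = -12564 + 2115 = -10449$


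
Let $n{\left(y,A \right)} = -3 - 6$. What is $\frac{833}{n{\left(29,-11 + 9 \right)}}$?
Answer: $- \frac{833}{9} \approx -92.556$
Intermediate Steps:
$n{\left(y,A \right)} = -9$ ($n{\left(y,A \right)} = -3 - 6 = -9$)
$\frac{833}{n{\left(29,-11 + 9 \right)}} = \frac{833}{-9} = 833 \left(- \frac{1}{9}\right) = - \frac{833}{9}$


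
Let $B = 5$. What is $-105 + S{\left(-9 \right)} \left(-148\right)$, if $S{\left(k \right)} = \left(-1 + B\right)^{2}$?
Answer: $-2473$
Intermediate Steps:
$S{\left(k \right)} = 16$ ($S{\left(k \right)} = \left(-1 + 5\right)^{2} = 4^{2} = 16$)
$-105 + S{\left(-9 \right)} \left(-148\right) = -105 + 16 \left(-148\right) = -105 - 2368 = -2473$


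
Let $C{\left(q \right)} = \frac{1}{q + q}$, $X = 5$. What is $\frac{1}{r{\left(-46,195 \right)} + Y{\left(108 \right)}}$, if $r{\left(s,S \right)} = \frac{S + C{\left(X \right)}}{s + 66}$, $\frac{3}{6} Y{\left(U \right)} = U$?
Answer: $\frac{200}{45151} \approx 0.0044296$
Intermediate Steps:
$Y{\left(U \right)} = 2 U$
$C{\left(q \right)} = \frac{1}{2 q}$
$r{\left(s,S \right)} = \frac{\frac{1}{10} + S}{66 + s}$ ($r{\left(s,S \right)} = \frac{S + \frac{1}{2 \cdot 5}}{s + 66} = \frac{S + \frac{1}{2} \cdot \frac{1}{5}}{66 + s} = \frac{S + \frac{1}{10}}{66 + s} = \frac{\frac{1}{10} + S}{66 + s}$)
$\frac{1}{r{\left(-46,195 \right)} + Y{\left(108 \right)}} = \frac{1}{\frac{\frac{1}{10} + 195}{66 - 46} + 2 \cdot 108} = \frac{1}{\frac{1}{20} \cdot \frac{1951}{10} + 216} = \frac{1}{\frac{1951}{200} + 216} = \frac{1}{\frac{45151}{200}} = \frac{200}{45151}$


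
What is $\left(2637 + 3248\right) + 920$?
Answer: $6805$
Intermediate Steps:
$\left(2637 + 3248\right) + 920 = 5885 + 920 = 6805$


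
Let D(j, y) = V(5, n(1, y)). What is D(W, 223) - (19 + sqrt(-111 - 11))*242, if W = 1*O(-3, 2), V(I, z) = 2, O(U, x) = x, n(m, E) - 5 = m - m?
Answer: -4596 - 242*I*sqrt(122) ≈ -4596.0 - 2673.0*I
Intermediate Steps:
n(m, E) = 5 (n(m, E) = 5 + (m - m) = 5 + 0 = 5)
W = 2 (W = 1*2 = 2)
D(j, y) = 2
D(W, 223) - (19 + sqrt(-111 - 11))*242 = 2 - (19 + sqrt(-111 - 11))*242 = 2 - (19 + sqrt(-122))*242 = 2 - (19 + I*sqrt(122))*242 = 2 - (4598 + 242*I*sqrt(122)) = 2 + (-4598 - 242*I*sqrt(122)) = -4596 - 242*I*sqrt(122)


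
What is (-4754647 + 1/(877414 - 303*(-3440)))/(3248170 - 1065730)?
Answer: -3042552501299/1396568090320 ≈ -2.1786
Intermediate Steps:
(-4754647 + 1/(877414 - 303*(-3440)))/(3248170 - 1065730) = (-4754647 + 1/(877414 + 1042320))/2182440 = (-4754647 + 1/1919734)*(1/2182440) = -9127657503897/1919734*1/2182440 = -3042552501299/1396568090320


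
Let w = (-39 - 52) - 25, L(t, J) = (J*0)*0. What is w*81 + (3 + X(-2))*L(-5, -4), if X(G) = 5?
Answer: -9396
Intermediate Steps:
L(t, J) = 0 (L(t, J) = 0*0 = 0)
w = -116 (w = -91 - 25 = -116)
w*81 + (3 + X(-2))*L(-5, -4) = -116*81 + (3 + 5)*0 = -9396 + 8*0 = -9396 + 0 = -9396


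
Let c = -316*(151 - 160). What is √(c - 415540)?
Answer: 2*I*√103174 ≈ 642.41*I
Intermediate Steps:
c = 2844 (c = -316*(-9) = 2844)
√(c - 415540) = √(2844 - 415540) = √(-412696) = 2*I*√103174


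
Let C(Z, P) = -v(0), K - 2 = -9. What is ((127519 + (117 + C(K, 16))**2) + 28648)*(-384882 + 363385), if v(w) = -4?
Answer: -3671859576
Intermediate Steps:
K = -7 (K = 2 - 9 = -7)
C(Z, P) = 4 (C(Z, P) = -1*(-4) = 4)
((127519 + (117 + C(K, 16))**2) + 28648)*(-384882 + 363385) = ((127519 + (117 + 4)**2) + 28648)*(-384882 + 363385) = ((127519 + 121**2) + 28648)*(-21497) = ((127519 + 14641) + 28648)*(-21497) = (142160 + 28648)*(-21497) = 170808*(-21497) = -3671859576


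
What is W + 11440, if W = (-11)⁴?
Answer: 26081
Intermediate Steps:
W = 14641
W + 11440 = 14641 + 11440 = 26081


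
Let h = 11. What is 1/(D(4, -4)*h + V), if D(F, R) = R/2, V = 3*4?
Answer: -⅒ ≈ -0.10000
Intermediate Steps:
V = 12
D(F, R) = R/2 (D(F, R) = R*(½) = R/2)
1/(D(4, -4)*h + V) = 1/(((½)*(-4))*11 + 12) = 1/(-2*11 + 12) = 1/(-22 + 12) = 1/(-10) = -⅒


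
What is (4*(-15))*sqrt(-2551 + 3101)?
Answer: -300*sqrt(22) ≈ -1407.1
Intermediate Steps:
(4*(-15))*sqrt(-2551 + 3101) = -300*sqrt(22)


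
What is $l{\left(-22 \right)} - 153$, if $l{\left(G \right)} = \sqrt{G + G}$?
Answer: $-153 + 2 i \sqrt{11} \approx -153.0 + 6.6332 i$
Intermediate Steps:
$l{\left(G \right)} = \sqrt{2} \sqrt{G}$ ($l{\left(G \right)} = \sqrt{2 G} = \sqrt{2} \sqrt{G}$)
$l{\left(-22 \right)} - 153 = \sqrt{2} \sqrt{-22} - 153 = \sqrt{2} i \sqrt{22} - 153 = 2 i \sqrt{11} - 153 = -153 + 2 i \sqrt{11}$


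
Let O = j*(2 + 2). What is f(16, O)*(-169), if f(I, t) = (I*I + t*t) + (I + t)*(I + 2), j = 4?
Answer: -183872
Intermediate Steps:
O = 16 (O = 4*(2 + 2) = 4*4 = 16)
f(I, t) = I**2 + t**2 + (2 + I)*(I + t) (f(I, t) = (I**2 + t**2) + (I + t)*(2 + I) = (I**2 + t**2) + (2 + I)*(I + t) = I**2 + t**2 + (2 + I)*(I + t))
f(16, O)*(-169) = (16**2 + 2*16 + 2*16 + 2*16**2 + 16*16)*(-169) = (256 + 32 + 32 + 2*256 + 256)*(-169) = (256 + 32 + 32 + 512 + 256)*(-169) = 1088*(-169) = -183872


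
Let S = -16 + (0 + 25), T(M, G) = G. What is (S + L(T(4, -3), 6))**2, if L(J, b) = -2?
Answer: 49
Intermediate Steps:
S = 9 (S = -16 + 25 = 9)
(S + L(T(4, -3), 6))**2 = (9 - 2)**2 = 7**2 = 49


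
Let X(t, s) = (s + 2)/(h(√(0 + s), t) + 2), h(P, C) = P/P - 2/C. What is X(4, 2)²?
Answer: 64/25 ≈ 2.5600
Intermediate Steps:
h(P, C) = 1 - 2/C
X(t, s) = (2 + s)/(2 + (-2 + t)/t) (X(t, s) = (s + 2)/((-2 + t)/t + 2) = (2 + s)/(2 + (-2 + t)/t))
X(4, 2)² = (4*(2 + 2)/(-2 + 3*4))² = (4*4/(-2 + 12))² = (4*4/10)² = (4*(⅒)*4)² = (8/5)² = 64/25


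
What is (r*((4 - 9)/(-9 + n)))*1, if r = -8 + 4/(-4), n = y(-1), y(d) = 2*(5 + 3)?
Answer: 45/7 ≈ 6.4286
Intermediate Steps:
y(d) = 16 (y(d) = 2*8 = 16)
n = 16
r = -9 (r = -8 + 4*(-¼) = -8 - 1 = -9)
(r*((4 - 9)/(-9 + n)))*1 = -9*(4 - 9)/(-9 + 16)*1 = -(-45)/7*1 = -9*(-5/7)*1 = (45/7)*1 = 45/7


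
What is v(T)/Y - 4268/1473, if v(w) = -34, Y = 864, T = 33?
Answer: -622939/212112 ≈ -2.9368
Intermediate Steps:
v(T)/Y - 4268/1473 = -34/864 - 4268/1473 = -34*1/864 - 4268*1/1473 = -17/432 - 4268/1473 = -622939/212112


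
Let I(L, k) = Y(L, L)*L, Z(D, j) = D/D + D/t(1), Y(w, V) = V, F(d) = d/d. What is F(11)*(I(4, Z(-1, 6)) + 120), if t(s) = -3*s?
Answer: 136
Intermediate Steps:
F(d) = 1
Z(D, j) = 1 - D/3 (Z(D, j) = D/D + D/((-3*1)) = 1 + D/(-3) = 1 + D*(-⅓) = 1 - D/3)
I(L, k) = L² (I(L, k) = L*L = L²)
F(11)*(I(4, Z(-1, 6)) + 120) = 1*(4² + 120) = 1*(16 + 120) = 1*136 = 136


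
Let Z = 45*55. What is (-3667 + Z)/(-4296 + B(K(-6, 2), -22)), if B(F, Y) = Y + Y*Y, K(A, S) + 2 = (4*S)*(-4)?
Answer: 596/1917 ≈ 0.31090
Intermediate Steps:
Z = 2475
K(A, S) = -2 - 16*S (K(A, S) = -2 + (4*S)*(-4) = -2 - 16*S)
B(F, Y) = Y + Y**2
(-3667 + Z)/(-4296 + B(K(-6, 2), -22)) = (-3667 + 2475)/(-4296 - 22*(1 - 22)) = -1192/(-4296 - 22*(-21)) = -1192/(-4296 + 462) = -1192/(-3834) = -1192*(-1/3834) = 596/1917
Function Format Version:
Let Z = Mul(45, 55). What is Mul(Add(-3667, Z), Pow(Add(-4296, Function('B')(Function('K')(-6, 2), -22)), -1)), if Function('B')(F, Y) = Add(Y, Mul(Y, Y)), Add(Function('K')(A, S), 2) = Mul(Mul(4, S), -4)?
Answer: Rational(596, 1917) ≈ 0.31090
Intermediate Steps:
Z = 2475
Function('K')(A, S) = Add(-2, Mul(-16, S)) (Function('K')(A, S) = Add(-2, Mul(Mul(4, S), -4)) = Add(-2, Mul(-16, S)))
Function('B')(F, Y) = Add(Y, Pow(Y, 2))
Mul(Add(-3667, Z), Pow(Add(-4296, Function('B')(Function('K')(-6, 2), -22)), -1)) = Mul(Add(-3667, 2475), Pow(Add(-4296, Mul(-22, Add(1, -22))), -1)) = Mul(-1192, Pow(Add(-4296, Mul(-22, -21)), -1)) = Mul(-1192, Pow(Add(-4296, 462), -1)) = Mul(-1192, Pow(-3834, -1)) = Mul(-1192, Rational(-1, 3834)) = Rational(596, 1917)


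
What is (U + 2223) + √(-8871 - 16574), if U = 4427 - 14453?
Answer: -7803 + I*√25445 ≈ -7803.0 + 159.51*I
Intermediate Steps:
U = -10026
(U + 2223) + √(-8871 - 16574) = (-10026 + 2223) + √(-8871 - 16574) = -7803 + √(-25445) = -7803 + I*√25445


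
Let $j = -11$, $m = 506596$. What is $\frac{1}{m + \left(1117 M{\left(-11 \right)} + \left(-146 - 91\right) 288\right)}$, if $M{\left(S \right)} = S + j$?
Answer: $\frac{1}{413766} \approx 2.4168 \cdot 10^{-6}$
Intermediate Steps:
$M{\left(S \right)} = -11 + S$ ($M{\left(S \right)} = S - 11 = -11 + S$)
$\frac{1}{m + \left(1117 M{\left(-11 \right)} + \left(-146 - 91\right) 288\right)} = \frac{1}{506596 + \left(1117 \left(-11 - 11\right) + \left(-146 - 91\right) 288\right)} = \frac{1}{506596 + \left(1117 \left(-22\right) - 68256\right)} = \frac{1}{506596 - 92830} = \frac{1}{413766}$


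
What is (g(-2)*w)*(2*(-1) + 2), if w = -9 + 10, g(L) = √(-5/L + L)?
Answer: 0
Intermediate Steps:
g(L) = √(L - 5/L)
w = 1
(g(-2)*w)*(2*(-1) + 2) = (√(-2 - 5/(-2))*1)*(2*(-1) + 2) = (√(-2 - 5*(-½))*1)*(-2 + 2) = (√(-2 + 5/2)*1)*0 = (√(½)*1)*0 = ((√2/2)*1)*0 = (√2/2)*0 = 0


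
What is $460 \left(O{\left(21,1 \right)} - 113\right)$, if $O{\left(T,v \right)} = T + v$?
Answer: $-41860$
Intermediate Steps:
$460 \left(O{\left(21,1 \right)} - 113\right) = 460 \left(\left(21 + 1\right) - 113\right) = 460 \left(22 - 113\right) = 460 \left(-91\right) = -41860$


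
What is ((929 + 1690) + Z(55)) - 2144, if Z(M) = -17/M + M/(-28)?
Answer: 727999/1540 ≈ 472.73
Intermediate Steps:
Z(M) = -17/M - M/28 (Z(M) = -17/M + M*(-1/28) = -17/M - M/28)
((929 + 1690) + Z(55)) - 2144 = ((929 + 1690) + (-17/55 - 1/28*55)) - 2144 = (2619 + (-17*1/55 - 55/28)) - 2144 = (2619 + (-17/55 - 55/28)) - 2144 = (2619 - 3501/1540) - 2144 = 4029759/1540 - 2144 = 727999/1540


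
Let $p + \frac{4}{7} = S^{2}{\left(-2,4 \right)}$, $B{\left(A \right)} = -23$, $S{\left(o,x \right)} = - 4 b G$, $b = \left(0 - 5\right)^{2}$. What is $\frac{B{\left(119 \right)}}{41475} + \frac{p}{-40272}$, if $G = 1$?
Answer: $- \frac{34637713}{139190100} \approx -0.24885$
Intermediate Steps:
$b = 25$ ($b = \left(-5\right)^{2} = 25$)
$S{\left(o,x \right)} = -100$ ($S{\left(o,x \right)} = \left(-4\right) 25 \cdot 1 = \left(-100\right) 1 = -100$)
$p = \frac{69996}{7}$ ($p = - \frac{4}{7} + \left(-100\right)^{2} = - \frac{4}{7} + 10000 = \frac{69996}{7} \approx 9999.4$)
$\frac{B{\left(119 \right)}}{41475} + \frac{p}{-40272} = - \frac{23}{41475} + \frac{69996}{7 \left(-40272\right)} = \left(-23\right) \frac{1}{41475} + \frac{69996}{7} \left(- \frac{1}{40272}\right) = - \frac{23}{41475} - \frac{5833}{23492} = - \frac{34637713}{139190100}$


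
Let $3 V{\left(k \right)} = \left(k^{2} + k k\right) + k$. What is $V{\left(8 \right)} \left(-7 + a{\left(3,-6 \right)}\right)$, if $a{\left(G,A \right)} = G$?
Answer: $- \frac{544}{3} \approx -181.33$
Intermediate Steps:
$V{\left(k \right)} = \frac{k}{3} + \frac{2 k^{2}}{3}$ ($V{\left(k \right)} = \frac{\left(k^{2} + k k\right) + k}{3} = \frac{\left(k^{2} + k^{2}\right) + k}{3} = \frac{2 k^{2} + k}{3} = \frac{k + 2 k^{2}}{3} = \frac{k}{3} + \frac{2 k^{2}}{3}$)
$V{\left(8 \right)} \left(-7 + a{\left(3,-6 \right)}\right) = \frac{1}{3} \cdot 8 \left(1 + 2 \cdot 8\right) \left(-7 + 3\right) = \frac{1}{3} \cdot 8 \left(1 + 16\right) \left(-4\right) = \frac{1}{3} \cdot 8 \cdot 17 \left(-4\right) = \frac{136}{3} \left(-4\right) = - \frac{544}{3}$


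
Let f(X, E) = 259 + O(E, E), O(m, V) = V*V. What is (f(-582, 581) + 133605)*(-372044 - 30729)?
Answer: -189877261525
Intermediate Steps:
O(m, V) = V²
f(X, E) = 259 + E²
(f(-582, 581) + 133605)*(-372044 - 30729) = ((259 + 581²) + 133605)*(-372044 - 30729) = ((259 + 337561) + 133605)*(-402773) = (337820 + 133605)*(-402773) = 471425*(-402773) = -189877261525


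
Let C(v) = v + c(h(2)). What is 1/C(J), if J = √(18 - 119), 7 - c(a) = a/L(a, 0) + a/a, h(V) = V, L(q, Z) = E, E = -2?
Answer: 7/150 - I*√101/150 ≈ 0.046667 - 0.066999*I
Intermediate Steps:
L(q, Z) = -2
c(a) = 6 + a/2 (c(a) = 7 - (a/(-2) + a/a) = 7 - (a*(-½) + 1) = 7 - (-a/2 + 1) = 7 - (1 - a/2) = 7 + (-1 + a/2) = 6 + a/2)
J = I*√101 (J = √(-101) = I*√101 ≈ 10.05*I)
C(v) = 7 + v (C(v) = v + (6 + (½)*2) = v + (6 + 1) = v + 7 = 7 + v)
1/C(J) = 1/(7 + I*√101)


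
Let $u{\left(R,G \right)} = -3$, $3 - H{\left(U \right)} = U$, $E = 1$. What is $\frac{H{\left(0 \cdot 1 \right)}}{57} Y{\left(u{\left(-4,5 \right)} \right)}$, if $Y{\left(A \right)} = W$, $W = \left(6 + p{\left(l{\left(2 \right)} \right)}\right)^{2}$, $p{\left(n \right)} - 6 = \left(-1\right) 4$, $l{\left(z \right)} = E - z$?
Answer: $\frac{64}{19} \approx 3.3684$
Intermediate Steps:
$H{\left(U \right)} = 3 - U$
$l{\left(z \right)} = 1 - z$
$p{\left(n \right)} = 2$ ($p{\left(n \right)} = 6 - 4 = 2$)
$W = 64$ ($W = \left(6 + 2\right)^{2} = 8^{2} = 64$)
$Y{\left(A \right)} = 64$
$\frac{H{\left(0 \cdot 1 \right)}}{57} Y{\left(u{\left(-4,5 \right)} \right)} = \frac{3 - 0 \cdot 1}{57} \cdot 64 = \left(3 - 0\right) \frac{1}{57} \cdot 64 = \left(3 + 0\right) \frac{1}{57} \cdot 64 = 3 \cdot \frac{1}{57} \cdot 64 = \frac{1}{19} \cdot 64 = \frac{64}{19}$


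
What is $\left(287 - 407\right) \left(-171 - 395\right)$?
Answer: $67920$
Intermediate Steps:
$\left(287 - 407\right) \left(-171 - 395\right) = \left(-120\right) \left(-566\right) = 67920$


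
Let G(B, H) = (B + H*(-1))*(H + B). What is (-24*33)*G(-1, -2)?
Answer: 2376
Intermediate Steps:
G(B, H) = (B + H)*(B - H) (G(B, H) = (B - H)*(B + H) = (B + H)*(B - H))
(-24*33)*G(-1, -2) = (-24*33)*((-1)² - 1*(-2)²) = -792*(1 - 1*4) = -792*(1 - 4) = -792*(-3) = 2376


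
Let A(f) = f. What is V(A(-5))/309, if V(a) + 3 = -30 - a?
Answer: -28/309 ≈ -0.090615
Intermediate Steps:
V(a) = -33 - a (V(a) = -3 + (-30 - a) = -33 - a)
V(A(-5))/309 = (-33 - 1*(-5))/309 = (-33 + 5)*(1/309) = -28*1/309 = -28/309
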